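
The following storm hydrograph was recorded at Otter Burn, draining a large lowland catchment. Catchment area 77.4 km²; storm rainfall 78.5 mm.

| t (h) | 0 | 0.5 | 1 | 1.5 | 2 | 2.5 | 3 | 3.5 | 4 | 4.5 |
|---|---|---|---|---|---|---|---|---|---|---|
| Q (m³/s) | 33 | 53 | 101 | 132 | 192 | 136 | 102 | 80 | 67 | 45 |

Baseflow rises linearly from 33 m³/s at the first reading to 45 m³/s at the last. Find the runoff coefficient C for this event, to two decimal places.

ΣQ_DR = 551.0 m³/s; V = ΣQ_DR·Δt = 9.918 × 10^5 m³.
Runoff depth d = V / A = 12.81 mm.
C = d / P = 12.81 / 78.5 = 0.16.

C ≈ 0.16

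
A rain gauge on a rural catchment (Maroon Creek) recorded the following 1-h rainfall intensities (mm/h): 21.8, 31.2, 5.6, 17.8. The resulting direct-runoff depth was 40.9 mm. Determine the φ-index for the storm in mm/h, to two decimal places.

φ ≈ 9.97 mm/h

Only the 3 blocks with intensity above φ contribute runoff: 21.8, 31.2, 17.8 mm/h.
Σ(I−φ)·Δt = d  ⇒  (21.8+31.2+17.8 − 3φ)·1 = 40.9
φ = (70.80 − 40.9/1) / 3 = 9.97 mm/h.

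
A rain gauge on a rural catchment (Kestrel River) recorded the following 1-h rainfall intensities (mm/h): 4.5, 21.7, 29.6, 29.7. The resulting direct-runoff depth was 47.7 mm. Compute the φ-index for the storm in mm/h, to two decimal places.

φ ≈ 11.10 mm/h

Only the 3 blocks with intensity above φ contribute runoff: 21.7, 29.6, 29.7 mm/h.
Σ(I−φ)·Δt = d  ⇒  (21.7+29.6+29.7 − 3φ)·1 = 47.7
φ = (81.00 − 47.7/1) / 3 = 11.10 mm/h.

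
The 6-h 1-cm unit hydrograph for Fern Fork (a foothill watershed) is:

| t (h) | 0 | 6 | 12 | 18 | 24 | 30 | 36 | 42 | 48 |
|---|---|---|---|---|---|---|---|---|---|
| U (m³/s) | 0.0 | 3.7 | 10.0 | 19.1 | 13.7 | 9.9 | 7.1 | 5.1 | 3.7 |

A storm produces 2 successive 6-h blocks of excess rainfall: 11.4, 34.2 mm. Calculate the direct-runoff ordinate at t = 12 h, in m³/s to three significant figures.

Q ≈ 24.1 m³/s

By discrete convolution, Q_j = Σ (P_i / 10 mm) · U_{j−i}.
At t = 12 h (j=2): Q = (11.4/10)·10.0 + (34.2/10)·3.7 = 24.1 m³/s.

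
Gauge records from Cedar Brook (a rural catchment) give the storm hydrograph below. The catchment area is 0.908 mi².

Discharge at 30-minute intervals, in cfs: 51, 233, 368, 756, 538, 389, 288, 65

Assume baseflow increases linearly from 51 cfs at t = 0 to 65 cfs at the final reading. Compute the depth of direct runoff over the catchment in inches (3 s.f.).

Direct runoff: 0.00, 180.00, 313.00, 699.00, 479.00, 328.00, 225.00, 0.00 cfs; ΣQ_DR = 2224 cfs.
V = ΣQ_DR · Δt = 2224 × 1800 s = 4.003 × 10^6 ft³.
Over A = 0.908 mi², depth = V / A = 1.90 in.

d ≈ 1.90 in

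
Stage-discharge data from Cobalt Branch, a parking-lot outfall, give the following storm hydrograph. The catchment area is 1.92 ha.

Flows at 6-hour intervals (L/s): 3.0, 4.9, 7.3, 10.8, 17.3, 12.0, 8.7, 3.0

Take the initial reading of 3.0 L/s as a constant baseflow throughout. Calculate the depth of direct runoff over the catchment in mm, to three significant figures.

d ≈ 48.4 mm

Direct runoff: 0.0, 1.9, 4.3, 7.8, 14.3, 9.0, 5.7, 0.0 L/s; ΣQ_DR = 43.00 L/s.
V = ΣQ_DR · Δt = 43.00 × 21600 s = 9.288 × 10^5 L.
Over A = 1.92 ha, depth = V / A = 48.4 mm.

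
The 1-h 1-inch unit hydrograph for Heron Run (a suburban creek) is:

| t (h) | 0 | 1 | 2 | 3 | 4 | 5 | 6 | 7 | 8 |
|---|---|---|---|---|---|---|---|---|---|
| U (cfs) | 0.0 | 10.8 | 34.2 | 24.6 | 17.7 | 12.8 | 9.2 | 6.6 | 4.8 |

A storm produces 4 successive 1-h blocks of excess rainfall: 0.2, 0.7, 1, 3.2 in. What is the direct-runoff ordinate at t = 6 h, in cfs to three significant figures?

Q ≈ 107 cfs

By discrete convolution, Q_j = Σ (P_i / 1 in) · U_{j−i}.
At t = 6 h (j=6): Q = (0.2/1)·9.2 + (0.7/1)·12.8 + (1/1)·17.7 + (3.2/1)·24.6 = 107 cfs.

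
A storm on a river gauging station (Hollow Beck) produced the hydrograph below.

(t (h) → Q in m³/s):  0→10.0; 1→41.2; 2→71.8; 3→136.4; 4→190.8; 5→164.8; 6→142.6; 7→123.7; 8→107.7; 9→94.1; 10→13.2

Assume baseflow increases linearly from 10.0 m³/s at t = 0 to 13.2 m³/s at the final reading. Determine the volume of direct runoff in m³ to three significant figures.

Direct-runoff ordinates (Q − Q_b): 0.00, 30.88, 61.16, 125.44, 179.52, 153.20, 130.68, 111.46, 95.14, 81.22, 0.00 m³/s.
ΣQ_DR = 968.7 m³/s.
With Δt = 1 h = 3600 s, V = ΣQ_DR · Δt = 968.7 × 3600 = 3.49 × 10^6 m³.

V ≈ 3.49 × 10^6 m³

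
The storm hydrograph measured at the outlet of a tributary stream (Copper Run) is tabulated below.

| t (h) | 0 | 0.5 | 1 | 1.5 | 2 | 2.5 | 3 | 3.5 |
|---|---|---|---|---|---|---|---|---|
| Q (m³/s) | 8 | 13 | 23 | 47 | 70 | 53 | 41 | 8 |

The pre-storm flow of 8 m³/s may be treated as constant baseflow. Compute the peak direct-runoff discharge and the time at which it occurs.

Q_p = 62.0 m³/s at t = 2 h

Subtracting baseflow gives direct-runoff ordinates: 0.0, 5.0, 15.0, 39.0, 62.0, 45.0, 33.0, 0.0 m³/s.
The maximum is 62.0 m³/s, occurring at the reading for t = 2 h.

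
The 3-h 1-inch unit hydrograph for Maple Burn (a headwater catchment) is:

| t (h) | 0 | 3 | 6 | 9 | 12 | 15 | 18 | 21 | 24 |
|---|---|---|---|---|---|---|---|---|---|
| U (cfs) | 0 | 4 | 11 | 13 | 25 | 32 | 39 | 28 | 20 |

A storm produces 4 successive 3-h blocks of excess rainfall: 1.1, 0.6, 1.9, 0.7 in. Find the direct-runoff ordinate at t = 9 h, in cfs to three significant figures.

Q ≈ 28.5 cfs

By discrete convolution, Q_j = Σ (P_i / 1 in) · U_{j−i}.
At t = 9 h (j=3): Q = (1.1/1)·13 + (0.6/1)·11 + (1.9/1)·4 + (0.7/1)·0 = 28.5 cfs.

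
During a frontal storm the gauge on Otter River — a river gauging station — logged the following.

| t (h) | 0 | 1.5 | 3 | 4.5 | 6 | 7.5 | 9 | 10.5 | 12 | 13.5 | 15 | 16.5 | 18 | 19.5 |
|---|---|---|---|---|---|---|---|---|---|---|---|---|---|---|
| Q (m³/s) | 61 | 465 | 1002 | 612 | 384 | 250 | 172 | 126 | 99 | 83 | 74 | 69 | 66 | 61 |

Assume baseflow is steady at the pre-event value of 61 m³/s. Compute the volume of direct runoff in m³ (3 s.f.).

Direct-runoff ordinates (Q − Q_b): 0.0, 404.0, 941.0, 551.0, 323.0, 189.0, 111.0, 65.0, 38.0, 22.0, 13.0, 8.0, 5.0, 0.0 m³/s.
ΣQ_DR = 2670 m³/s.
With Δt = 1.5 h = 5400 s, V = ΣQ_DR · Δt = 2670 × 5400 = 1.44 × 10^7 m³.

V ≈ 1.44 × 10^7 m³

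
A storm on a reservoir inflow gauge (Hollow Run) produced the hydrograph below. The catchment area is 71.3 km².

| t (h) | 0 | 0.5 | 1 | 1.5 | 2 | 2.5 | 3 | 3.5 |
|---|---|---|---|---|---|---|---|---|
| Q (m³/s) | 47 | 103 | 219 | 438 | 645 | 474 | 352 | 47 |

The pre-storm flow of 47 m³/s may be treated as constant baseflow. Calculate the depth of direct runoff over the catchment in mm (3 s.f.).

Direct runoff: 0.0, 56.0, 172.0, 391.0, 598.0, 427.0, 305.0, 0.0 m³/s; ΣQ_DR = 1949 m³/s.
V = ΣQ_DR · Δt = 1949 × 1800 s = 3.508 × 10^6 m³.
Over A = 71.3 km², depth = V / A = 49.2 mm.

d ≈ 49.2 mm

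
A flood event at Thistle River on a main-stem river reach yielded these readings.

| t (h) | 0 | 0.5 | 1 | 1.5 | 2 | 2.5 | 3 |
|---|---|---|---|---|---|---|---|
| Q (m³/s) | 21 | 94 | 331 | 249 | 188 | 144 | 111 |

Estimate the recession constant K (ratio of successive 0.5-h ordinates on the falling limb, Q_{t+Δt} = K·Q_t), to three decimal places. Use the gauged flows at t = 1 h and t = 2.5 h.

K ≈ 0.758

Using the recession-limb readings at t = 1 h and t = 2.5 h: Q falls from 331 to 144 m³/s over 3 intervals.
K = (Q₂/Q₁)^(1/3) = (144/331)^(1/3) = 0.758.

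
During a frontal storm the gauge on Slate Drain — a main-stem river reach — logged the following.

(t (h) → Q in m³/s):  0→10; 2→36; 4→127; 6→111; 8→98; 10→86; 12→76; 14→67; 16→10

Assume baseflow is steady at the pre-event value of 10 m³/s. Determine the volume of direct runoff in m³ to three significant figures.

V ≈ 3.82 × 10^6 m³

Direct-runoff ordinates (Q − Q_b): 0.0, 26.0, 117.0, 101.0, 88.0, 76.0, 66.0, 57.0, 0.0 m³/s.
ΣQ_DR = 531.0 m³/s.
With Δt = 2 h = 7200 s, V = ΣQ_DR · Δt = 531.0 × 7200 = 3.82 × 10^6 m³.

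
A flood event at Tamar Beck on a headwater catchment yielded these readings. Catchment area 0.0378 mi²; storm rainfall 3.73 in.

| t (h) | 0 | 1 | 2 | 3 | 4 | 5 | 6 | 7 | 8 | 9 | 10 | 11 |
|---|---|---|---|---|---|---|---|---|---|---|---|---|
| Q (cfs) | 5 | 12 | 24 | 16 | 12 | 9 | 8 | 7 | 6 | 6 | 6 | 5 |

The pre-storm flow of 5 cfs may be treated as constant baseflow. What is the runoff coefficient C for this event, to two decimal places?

C ≈ 0.62

ΣQ_DR = 56.00 cfs; V = ΣQ_DR·Δt = 2.016 × 10^5 ft³.
Runoff depth d = V / A = 2.296 in.
C = d / P = 2.296 / 3.73 = 0.62.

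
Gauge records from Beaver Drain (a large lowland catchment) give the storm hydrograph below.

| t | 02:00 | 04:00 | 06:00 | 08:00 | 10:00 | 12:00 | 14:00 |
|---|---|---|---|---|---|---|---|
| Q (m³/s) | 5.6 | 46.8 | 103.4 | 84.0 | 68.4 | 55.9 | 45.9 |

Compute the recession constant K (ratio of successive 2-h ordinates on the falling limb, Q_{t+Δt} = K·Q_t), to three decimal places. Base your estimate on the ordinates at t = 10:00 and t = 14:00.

K ≈ 0.819

Using the recession-limb readings at t = 10:00 and t = 14:00: Q falls from 68.4 to 45.9 m³/s over 2 intervals.
K = (Q₂/Q₁)^(1/2) = (45.9/68.4)^(1/2) = 0.819.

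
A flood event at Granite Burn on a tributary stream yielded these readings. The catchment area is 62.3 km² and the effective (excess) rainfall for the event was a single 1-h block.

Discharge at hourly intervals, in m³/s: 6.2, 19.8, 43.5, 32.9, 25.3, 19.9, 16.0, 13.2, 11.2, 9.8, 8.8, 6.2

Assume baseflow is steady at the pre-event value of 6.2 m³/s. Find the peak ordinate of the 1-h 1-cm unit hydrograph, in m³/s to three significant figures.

U_p ≈ 46.6 m³/s

Direct runoff: 0.0, 13.6, 37.3, 26.7, 19.1, 13.7, 9.8, 7.0, 5.0, 3.6, 2.6, 0.0 m³/s; ΣQ_DR = 138.4 m³/s, peak = 37.3 m³/s.
Runoff depth d = ΣQ_DR·Δt / A = 138.4 × 3600 / (62.3 km²) = 7.997 mm.
The 1-cm UH is the DRH scaled by (10 mm)/d, so U_p = 37.3 × 10/7.997 = 46.6 m³/s.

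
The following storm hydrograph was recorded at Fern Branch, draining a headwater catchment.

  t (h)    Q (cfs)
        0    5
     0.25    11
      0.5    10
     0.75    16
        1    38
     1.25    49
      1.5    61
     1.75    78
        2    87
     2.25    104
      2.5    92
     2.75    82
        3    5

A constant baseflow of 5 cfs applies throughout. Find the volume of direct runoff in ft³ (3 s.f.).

Direct-runoff ordinates (Q − Q_b): 0.0, 6.0, 5.0, 11.0, 33.0, 44.0, 56.0, 73.0, 82.0, 99.0, 87.0, 77.0, 0.0 cfs.
ΣQ_DR = 573.0 cfs.
With Δt = 0.25 h = 900 s, V = ΣQ_DR · Δt = 573.0 × 900 = 5.16 × 10^5 ft³.

V ≈ 5.16 × 10^5 ft³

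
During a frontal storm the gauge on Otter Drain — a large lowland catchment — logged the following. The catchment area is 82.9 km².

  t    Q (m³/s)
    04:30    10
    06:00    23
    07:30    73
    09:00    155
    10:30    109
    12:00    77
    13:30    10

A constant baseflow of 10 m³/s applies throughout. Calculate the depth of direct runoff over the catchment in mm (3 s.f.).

Direct runoff: 0.0, 13.0, 63.0, 145.0, 99.0, 67.0, 0.0 m³/s; ΣQ_DR = 387.0 m³/s.
V = ΣQ_DR · Δt = 387.0 × 5400 s = 2.090 × 10^6 m³.
Over A = 82.9 km², depth = V / A = 25.2 mm.

d ≈ 25.2 mm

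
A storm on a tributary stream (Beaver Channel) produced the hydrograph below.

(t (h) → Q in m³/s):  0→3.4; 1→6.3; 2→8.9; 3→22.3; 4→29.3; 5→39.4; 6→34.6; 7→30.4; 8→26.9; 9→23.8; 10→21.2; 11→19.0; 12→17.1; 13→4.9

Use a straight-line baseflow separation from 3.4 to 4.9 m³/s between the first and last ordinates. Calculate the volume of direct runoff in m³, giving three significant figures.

Direct-runoff ordinates (Q − Q_b): 0.00, 2.78, 5.27, 18.55, 25.44, 35.42, 30.51, 26.19, 22.58, 19.36, 16.65, 14.33, 12.32, 0.00 m³/s.
ΣQ_DR = 229.4 m³/s.
With Δt = 1 h = 3600 s, V = ΣQ_DR · Δt = 229.4 × 3600 = 8.26 × 10^5 m³.

V ≈ 8.26 × 10^5 m³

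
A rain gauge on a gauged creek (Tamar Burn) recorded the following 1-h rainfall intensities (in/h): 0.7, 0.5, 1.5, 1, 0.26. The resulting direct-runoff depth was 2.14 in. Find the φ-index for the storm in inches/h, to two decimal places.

Only the 4 blocks with intensity above φ contribute runoff: 0.7, 0.5, 1.5, 1 in/h.
Σ(I−φ)·Δt = d  ⇒  (0.7+0.5+1.5+1 − 4φ)·1 = 2.14
φ = (3.700 − 2.14/1) / 4 = 0.39 in/h.

φ ≈ 0.39 in/h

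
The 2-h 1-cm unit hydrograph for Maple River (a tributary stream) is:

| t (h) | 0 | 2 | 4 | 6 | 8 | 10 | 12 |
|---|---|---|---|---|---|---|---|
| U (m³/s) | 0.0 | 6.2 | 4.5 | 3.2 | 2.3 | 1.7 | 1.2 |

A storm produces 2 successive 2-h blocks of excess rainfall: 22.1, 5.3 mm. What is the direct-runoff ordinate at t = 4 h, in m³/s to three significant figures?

Q ≈ 13.2 m³/s

By discrete convolution, Q_j = Σ (P_i / 10 mm) · U_{j−i}.
At t = 4 h (j=2): Q = (22.1/10)·4.5 + (5.3/10)·6.2 = 13.2 m³/s.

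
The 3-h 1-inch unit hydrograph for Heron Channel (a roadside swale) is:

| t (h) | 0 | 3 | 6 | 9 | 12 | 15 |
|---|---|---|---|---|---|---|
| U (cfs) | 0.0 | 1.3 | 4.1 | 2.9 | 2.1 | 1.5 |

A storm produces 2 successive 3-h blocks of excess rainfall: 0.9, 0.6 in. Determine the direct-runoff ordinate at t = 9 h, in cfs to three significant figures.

By discrete convolution, Q_j = Σ (P_i / 1 in) · U_{j−i}.
At t = 9 h (j=3): Q = (0.9/1)·2.9 + (0.6/1)·4.1 = 5.07 cfs.

Q ≈ 5.07 cfs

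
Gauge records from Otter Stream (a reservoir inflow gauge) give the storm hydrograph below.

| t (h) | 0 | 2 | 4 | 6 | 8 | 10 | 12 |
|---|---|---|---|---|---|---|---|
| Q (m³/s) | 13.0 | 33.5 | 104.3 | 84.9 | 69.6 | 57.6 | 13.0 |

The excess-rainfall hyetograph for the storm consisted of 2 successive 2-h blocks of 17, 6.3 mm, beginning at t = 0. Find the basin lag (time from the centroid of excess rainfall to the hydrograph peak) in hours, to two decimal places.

t_L ≈ 2.46 h

Centroid of excess rainfall: t_c = Σ P_i·t̄_i / ΣP_i = 1.5408 h (block centres at 1, 3 h).
Hydrograph peak occurs at t = 4 h, so basin lag t_L = 4 − 1.5408 = 2.46 h.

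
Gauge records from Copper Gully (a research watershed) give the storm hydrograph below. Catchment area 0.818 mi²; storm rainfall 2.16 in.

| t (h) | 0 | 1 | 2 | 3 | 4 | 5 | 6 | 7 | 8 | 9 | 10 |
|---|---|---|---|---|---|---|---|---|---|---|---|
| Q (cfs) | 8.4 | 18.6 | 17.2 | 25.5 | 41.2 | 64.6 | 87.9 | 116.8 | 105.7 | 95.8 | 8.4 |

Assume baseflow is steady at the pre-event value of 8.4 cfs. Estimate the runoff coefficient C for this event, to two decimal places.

ΣQ_DR = 497.7 cfs; V = ΣQ_DR·Δt = 1.792 × 10^6 ft³.
Runoff depth d = V / A = 0.9428 in.
C = d / P = 0.9428 / 2.16 = 0.44.

C ≈ 0.44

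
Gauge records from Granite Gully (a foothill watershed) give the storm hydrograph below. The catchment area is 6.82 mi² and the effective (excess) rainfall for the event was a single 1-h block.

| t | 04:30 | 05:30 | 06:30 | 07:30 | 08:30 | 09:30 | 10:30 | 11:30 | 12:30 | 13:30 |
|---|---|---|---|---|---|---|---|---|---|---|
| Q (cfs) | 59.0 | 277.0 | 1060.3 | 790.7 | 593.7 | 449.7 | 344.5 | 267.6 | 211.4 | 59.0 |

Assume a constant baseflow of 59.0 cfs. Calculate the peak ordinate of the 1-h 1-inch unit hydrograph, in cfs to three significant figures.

Direct runoff: 0.0, 218.0, 1001.3, 731.7, 534.7, 390.7, 285.5, 208.6, 152.4, 0.0 cfs; ΣQ_DR = 3523 cfs, peak = 1001.3 cfs.
Runoff depth d = ΣQ_DR·Δt / A = 3523 × 3600 / (6.82 mi²) = 0.8004 in.
The 1-inch UH is the DRH scaled by (1 in)/d, so U_p = 1001.3 × 1/0.8004 = 1250 cfs.

U_p ≈ 1250 cfs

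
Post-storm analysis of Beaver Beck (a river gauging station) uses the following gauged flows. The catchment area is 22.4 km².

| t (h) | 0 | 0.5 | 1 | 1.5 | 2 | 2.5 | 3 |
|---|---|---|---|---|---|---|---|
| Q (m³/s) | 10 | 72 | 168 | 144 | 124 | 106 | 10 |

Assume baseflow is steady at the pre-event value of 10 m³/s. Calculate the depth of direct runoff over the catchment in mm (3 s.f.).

d ≈ 45.3 mm

Direct runoff: 0.0, 62.0, 158.0, 134.0, 114.0, 96.0, 0.0 m³/s; ΣQ_DR = 564.0 m³/s.
V = ΣQ_DR · Δt = 564.0 × 1800 s = 1.015 × 10^6 m³.
Over A = 22.4 km², depth = V / A = 45.3 mm.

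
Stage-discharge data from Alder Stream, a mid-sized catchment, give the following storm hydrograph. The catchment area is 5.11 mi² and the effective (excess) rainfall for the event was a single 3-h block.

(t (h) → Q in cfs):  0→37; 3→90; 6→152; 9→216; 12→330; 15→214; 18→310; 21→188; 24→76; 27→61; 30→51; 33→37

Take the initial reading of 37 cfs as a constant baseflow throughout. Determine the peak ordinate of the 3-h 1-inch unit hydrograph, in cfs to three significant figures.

Direct runoff: 0.0, 53.0, 115.0, 179.0, 293.0, 177.0, 273.0, 151.0, 39.0, 24.0, 14.0, 0.0 cfs; ΣQ_DR = 1318 cfs, peak = 293.0 cfs.
Runoff depth d = ΣQ_DR·Δt / A = 1318 × 10800 / (5.11 mi²) = 1.199 in.
The 1-inch UH is the DRH scaled by (1 in)/d, so U_p = 293.0 × 1/1.199 = 244 cfs.

U_p ≈ 244 cfs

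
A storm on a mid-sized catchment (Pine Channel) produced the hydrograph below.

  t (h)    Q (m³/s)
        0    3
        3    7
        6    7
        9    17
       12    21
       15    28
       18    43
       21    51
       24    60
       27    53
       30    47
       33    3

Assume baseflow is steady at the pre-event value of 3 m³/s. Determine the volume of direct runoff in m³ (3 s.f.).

Direct-runoff ordinates (Q − Q_b): 0.0, 4.0, 4.0, 14.0, 18.0, 25.0, 40.0, 48.0, 57.0, 50.0, 44.0, 0.0 m³/s.
ΣQ_DR = 304.0 m³/s.
With Δt = 3 h = 10800 s, V = ΣQ_DR · Δt = 304.0 × 10800 = 3.28 × 10^6 m³.

V ≈ 3.28 × 10^6 m³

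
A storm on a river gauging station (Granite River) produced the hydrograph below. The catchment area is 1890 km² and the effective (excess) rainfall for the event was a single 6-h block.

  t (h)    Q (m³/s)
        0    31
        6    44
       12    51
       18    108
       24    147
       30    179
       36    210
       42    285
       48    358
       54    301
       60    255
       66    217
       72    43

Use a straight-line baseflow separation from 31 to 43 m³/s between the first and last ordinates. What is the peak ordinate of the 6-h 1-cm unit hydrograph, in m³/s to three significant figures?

Direct runoff: 0.00, 12.00, 18.00, 74.00, 112.00, 143.00, 173.00, 247.00, 319.00, 261.00, 214.00, 175.00, 0.00 m³/s; ΣQ_DR = 1748 m³/s, peak = 319.00 m³/s.
Runoff depth d = ΣQ_DR·Δt / A = 1748 × 21600 / (1890 km²) = 19.98 mm.
The 1-cm UH is the DRH scaled by (10 mm)/d, so U_p = 319.00 × 10/19.98 = 160 m³/s.

U_p ≈ 160 m³/s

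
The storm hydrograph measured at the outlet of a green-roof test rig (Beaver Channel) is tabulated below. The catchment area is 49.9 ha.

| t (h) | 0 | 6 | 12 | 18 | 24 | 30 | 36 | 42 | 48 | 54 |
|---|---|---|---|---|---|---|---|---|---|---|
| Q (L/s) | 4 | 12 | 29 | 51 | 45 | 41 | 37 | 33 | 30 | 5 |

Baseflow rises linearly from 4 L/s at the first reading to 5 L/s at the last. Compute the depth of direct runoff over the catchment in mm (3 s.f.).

Direct runoff: 0.00, 7.89, 24.78, 46.67, 40.56, 36.44, 32.33, 28.22, 25.11, 0.00 L/s; ΣQ_DR = 242.0 L/s.
V = ΣQ_DR · Δt = 242.0 × 21600 s = 5.227 × 10^6 L.
Over A = 49.9 ha, depth = V / A = 10.5 mm.

d ≈ 10.5 mm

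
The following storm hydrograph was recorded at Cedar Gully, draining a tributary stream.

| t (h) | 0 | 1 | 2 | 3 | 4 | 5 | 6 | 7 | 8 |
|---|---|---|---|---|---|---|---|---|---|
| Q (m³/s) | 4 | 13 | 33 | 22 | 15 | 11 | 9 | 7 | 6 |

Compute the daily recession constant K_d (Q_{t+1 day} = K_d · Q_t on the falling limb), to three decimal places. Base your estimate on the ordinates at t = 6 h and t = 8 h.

Between t = 6 h and t = 8 h the flow falls from 9 to 6 m³/s over 2×1 h = 2 h.
Per-interval ratio K = (6/9)^(1/2) = 0.8165; K_d = K^(24/1) = 0.008.

K_d ≈ 0.008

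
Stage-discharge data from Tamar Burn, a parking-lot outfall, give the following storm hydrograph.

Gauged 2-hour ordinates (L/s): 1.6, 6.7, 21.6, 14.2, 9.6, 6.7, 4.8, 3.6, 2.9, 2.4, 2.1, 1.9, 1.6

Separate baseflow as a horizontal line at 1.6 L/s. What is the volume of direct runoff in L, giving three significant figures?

Direct-runoff ordinates (Q − Q_b): 0.0, 5.1, 20.0, 12.6, 8.0, 5.1, 3.2, 2.0, 1.3, 0.8, 0.5, 0.3, 0.0 L/s.
ΣQ_DR = 58.90 L/s.
With Δt = 2 h = 7200 s, V = ΣQ_DR · Δt = 58.90 × 7200 = 4.24 × 10^5 L.

V ≈ 4.24 × 10^5 L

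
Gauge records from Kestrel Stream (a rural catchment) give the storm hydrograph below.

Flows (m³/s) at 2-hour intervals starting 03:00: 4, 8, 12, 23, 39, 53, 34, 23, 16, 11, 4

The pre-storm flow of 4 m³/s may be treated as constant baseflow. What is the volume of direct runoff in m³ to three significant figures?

Direct-runoff ordinates (Q − Q_b): 0.0, 4.0, 8.0, 19.0, 35.0, 49.0, 30.0, 19.0, 12.0, 7.0, 0.0 m³/s.
ΣQ_DR = 183.0 m³/s.
With Δt = 2 h = 7200 s, V = ΣQ_DR · Δt = 183.0 × 7200 = 1.32 × 10^6 m³.

V ≈ 1.32 × 10^6 m³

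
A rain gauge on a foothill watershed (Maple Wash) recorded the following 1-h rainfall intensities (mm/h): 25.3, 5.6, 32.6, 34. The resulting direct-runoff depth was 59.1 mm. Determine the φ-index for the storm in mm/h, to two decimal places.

φ ≈ 10.93 mm/h

Only the 3 blocks with intensity above φ contribute runoff: 25.3, 32.6, 34 mm/h.
Σ(I−φ)·Δt = d  ⇒  (25.3+32.6+34 − 3φ)·1 = 59.1
φ = (91.90 − 59.1/1) / 3 = 10.93 mm/h.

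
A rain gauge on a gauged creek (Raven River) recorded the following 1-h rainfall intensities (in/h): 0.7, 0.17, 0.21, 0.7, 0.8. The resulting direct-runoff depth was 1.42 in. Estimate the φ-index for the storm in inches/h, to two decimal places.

φ ≈ 0.26 in/h

Only the 3 blocks with intensity above φ contribute runoff: 0.7, 0.7, 0.8 in/h.
Σ(I−φ)·Δt = d  ⇒  (0.7+0.7+0.8 − 3φ)·1 = 1.42
φ = (2.200 − 1.42/1) / 3 = 0.26 in/h.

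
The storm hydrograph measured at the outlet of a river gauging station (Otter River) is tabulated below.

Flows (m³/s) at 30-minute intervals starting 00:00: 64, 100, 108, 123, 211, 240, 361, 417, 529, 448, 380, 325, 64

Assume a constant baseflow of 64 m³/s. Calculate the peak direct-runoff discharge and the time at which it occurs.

Q_p = 465.0 m³/s at t = 04:00

Subtracting baseflow gives direct-runoff ordinates: 0.0, 36.0, 44.0, 59.0, 147.0, 176.0, 297.0, 353.0, 465.0, 384.0, 316.0, 261.0, 0.0 m³/s.
The maximum is 465.0 m³/s, occurring at the reading for t = 04:00.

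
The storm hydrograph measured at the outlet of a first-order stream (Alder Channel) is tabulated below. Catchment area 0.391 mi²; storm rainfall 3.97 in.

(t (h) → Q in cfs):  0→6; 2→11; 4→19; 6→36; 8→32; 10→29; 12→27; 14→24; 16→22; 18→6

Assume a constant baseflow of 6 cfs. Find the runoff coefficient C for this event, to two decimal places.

ΣQ_DR = 152.0 cfs; V = ΣQ_DR·Δt = 1.094 × 10^6 ft³.
Runoff depth d = V / A = 1.205 in.
C = d / P = 1.205 / 3.97 = 0.30.

C ≈ 0.30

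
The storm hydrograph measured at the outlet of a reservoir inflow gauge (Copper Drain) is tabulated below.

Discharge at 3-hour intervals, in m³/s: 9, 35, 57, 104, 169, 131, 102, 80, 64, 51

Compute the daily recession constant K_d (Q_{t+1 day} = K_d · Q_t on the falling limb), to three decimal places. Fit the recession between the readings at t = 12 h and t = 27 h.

Between t = 12 h and t = 27 h the flow falls from 169 to 51 m³/s over 5×3 h = 15 h.
Per-interval ratio K = (51/169)^(1/5) = 0.7869; K_d = K^(24/3) = 0.147.

K_d ≈ 0.147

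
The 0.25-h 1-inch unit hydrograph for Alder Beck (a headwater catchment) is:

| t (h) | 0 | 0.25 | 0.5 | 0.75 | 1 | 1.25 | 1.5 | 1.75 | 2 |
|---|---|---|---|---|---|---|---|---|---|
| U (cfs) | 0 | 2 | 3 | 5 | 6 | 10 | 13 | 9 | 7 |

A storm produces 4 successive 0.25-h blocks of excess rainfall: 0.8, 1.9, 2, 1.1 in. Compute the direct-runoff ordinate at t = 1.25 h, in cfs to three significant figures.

By discrete convolution, Q_j = Σ (P_i / 1 in) · U_{j−i}.
At t = 1.25 h (j=5): Q = (0.8/1)·10 + (1.9/1)·6 + (2/1)·5 + (1.1/1)·3 = 32.7 cfs.

Q ≈ 32.7 cfs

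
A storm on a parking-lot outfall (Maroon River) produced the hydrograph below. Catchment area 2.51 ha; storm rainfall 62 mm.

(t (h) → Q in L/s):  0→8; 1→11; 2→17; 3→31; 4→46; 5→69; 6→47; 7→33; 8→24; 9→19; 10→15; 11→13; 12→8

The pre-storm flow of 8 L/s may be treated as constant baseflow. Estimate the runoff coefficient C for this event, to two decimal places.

ΣQ_DR = 237.0 L/s; V = ΣQ_DR·Δt = 8.532 × 10^5 L.
Runoff depth d = V / A = 33.99 mm.
C = d / P = 33.99 / 62 = 0.55.

C ≈ 0.55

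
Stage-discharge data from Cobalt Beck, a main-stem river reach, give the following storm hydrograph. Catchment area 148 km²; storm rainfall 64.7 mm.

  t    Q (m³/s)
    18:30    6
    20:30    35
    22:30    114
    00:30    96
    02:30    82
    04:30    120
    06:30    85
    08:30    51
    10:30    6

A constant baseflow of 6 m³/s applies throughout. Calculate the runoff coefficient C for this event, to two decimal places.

ΣQ_DR = 541.0 m³/s; V = ΣQ_DR·Δt = 3.895 × 10^6 m³.
Runoff depth d = V / A = 26.32 mm.
C = d / P = 26.32 / 64.7 = 0.41.

C ≈ 0.41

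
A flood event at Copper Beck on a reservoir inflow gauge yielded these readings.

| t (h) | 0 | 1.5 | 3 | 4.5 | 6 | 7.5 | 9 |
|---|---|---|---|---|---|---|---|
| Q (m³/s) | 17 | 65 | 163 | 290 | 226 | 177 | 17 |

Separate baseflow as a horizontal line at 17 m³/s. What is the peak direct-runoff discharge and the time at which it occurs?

Q_p = 273.0 m³/s at t = 4.5 h

Subtracting baseflow gives direct-runoff ordinates: 0.0, 48.0, 146.0, 273.0, 209.0, 160.0, 0.0 m³/s.
The maximum is 273.0 m³/s, occurring at the reading for t = 4.5 h.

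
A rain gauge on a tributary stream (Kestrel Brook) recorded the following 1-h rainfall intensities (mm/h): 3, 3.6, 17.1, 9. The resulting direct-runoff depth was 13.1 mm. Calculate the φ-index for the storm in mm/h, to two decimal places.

φ ≈ 6.50 mm/h

Only the 2 blocks with intensity above φ contribute runoff: 17.1, 9 mm/h.
Σ(I−φ)·Δt = d  ⇒  (17.1+9 − 2φ)·1 = 13.1
φ = (26.10 − 13.1/1) / 2 = 6.50 mm/h.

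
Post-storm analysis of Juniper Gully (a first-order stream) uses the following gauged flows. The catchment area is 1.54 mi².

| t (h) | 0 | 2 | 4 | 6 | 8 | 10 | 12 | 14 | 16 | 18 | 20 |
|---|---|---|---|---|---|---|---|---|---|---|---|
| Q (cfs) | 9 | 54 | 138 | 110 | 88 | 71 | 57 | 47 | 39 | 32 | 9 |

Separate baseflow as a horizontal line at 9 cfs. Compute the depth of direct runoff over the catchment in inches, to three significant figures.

d ≈ 1.12 in

Direct runoff: 0.0, 45.0, 129.0, 101.0, 79.0, 62.0, 48.0, 38.0, 30.0, 23.0, 0.0 cfs; ΣQ_DR = 555.0 cfs.
V = ΣQ_DR · Δt = 555.0 × 7200 s = 3.996 × 10^6 ft³.
Over A = 1.54 mi², depth = V / A = 1.12 in.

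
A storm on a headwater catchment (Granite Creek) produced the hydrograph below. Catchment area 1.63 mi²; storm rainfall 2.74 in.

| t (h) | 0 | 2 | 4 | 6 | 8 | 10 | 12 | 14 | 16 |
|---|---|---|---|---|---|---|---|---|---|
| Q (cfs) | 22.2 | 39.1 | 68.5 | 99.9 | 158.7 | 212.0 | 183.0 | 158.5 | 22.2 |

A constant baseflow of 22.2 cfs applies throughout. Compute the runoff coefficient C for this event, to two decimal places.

ΣQ_DR = 764.3 cfs; V = ΣQ_DR·Δt = 5.503 × 10^6 ft³.
Runoff depth d = V / A = 1.453 in.
C = d / P = 1.453 / 2.74 = 0.53.

C ≈ 0.53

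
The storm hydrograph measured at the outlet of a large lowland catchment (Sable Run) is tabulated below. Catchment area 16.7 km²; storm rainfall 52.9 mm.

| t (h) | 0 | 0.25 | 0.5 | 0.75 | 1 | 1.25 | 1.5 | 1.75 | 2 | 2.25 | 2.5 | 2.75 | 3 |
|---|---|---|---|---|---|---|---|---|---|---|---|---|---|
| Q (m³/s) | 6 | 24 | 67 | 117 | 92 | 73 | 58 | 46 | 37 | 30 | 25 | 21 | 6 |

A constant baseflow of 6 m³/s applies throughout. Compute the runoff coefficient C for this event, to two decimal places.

C ≈ 0.53

ΣQ_DR = 524.0 m³/s; V = ΣQ_DR·Δt = 4.716 × 10^5 m³.
Runoff depth d = V / A = 28.24 mm.
C = d / P = 28.24 / 52.9 = 0.53.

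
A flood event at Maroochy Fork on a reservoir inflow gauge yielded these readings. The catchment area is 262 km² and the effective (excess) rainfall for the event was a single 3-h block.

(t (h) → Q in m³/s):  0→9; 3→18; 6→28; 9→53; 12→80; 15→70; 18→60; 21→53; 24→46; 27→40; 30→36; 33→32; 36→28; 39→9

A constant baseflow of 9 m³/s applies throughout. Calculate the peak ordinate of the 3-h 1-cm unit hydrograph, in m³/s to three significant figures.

U_p ≈ 39.5 m³/s

Direct runoff: 0.0, 9.0, 19.0, 44.0, 71.0, 61.0, 51.0, 44.0, 37.0, 31.0, 27.0, 23.0, 19.0, 0.0 m³/s; ΣQ_DR = 436.0 m³/s, peak = 71.0 m³/s.
Runoff depth d = ΣQ_DR·Δt / A = 436.0 × 10800 / (262 km²) = 17.97 mm.
The 1-cm UH is the DRH scaled by (10 mm)/d, so U_p = 71.0 × 10/17.97 = 39.5 m³/s.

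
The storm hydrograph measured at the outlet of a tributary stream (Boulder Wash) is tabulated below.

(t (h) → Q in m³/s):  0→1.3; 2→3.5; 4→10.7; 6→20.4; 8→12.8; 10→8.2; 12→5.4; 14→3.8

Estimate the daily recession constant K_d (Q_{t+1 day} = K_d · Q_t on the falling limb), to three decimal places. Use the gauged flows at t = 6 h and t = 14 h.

K_d ≈ 0.006

Between t = 6 h and t = 14 h the flow falls from 20.4 to 3.8 m³/s over 4×2 h = 8 h.
Per-interval ratio K = (3.8/20.4)^(1/4) = 0.6570; K_d = K^(24/2) = 0.006.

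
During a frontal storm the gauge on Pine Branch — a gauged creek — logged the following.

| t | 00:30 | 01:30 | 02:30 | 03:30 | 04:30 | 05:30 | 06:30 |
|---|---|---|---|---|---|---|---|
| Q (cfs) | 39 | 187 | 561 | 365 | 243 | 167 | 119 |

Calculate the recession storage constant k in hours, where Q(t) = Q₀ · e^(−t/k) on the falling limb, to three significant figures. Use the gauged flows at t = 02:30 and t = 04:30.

On the falling limb, Q drops from 561 to 243 cfs between t = 02:30 and t = 04:30 (Δt = 2 h).
k = −Δt / ln(Q₂/Q₁) = −2 / ln(243/561) = 2.39 h.

k ≈ 2.39 h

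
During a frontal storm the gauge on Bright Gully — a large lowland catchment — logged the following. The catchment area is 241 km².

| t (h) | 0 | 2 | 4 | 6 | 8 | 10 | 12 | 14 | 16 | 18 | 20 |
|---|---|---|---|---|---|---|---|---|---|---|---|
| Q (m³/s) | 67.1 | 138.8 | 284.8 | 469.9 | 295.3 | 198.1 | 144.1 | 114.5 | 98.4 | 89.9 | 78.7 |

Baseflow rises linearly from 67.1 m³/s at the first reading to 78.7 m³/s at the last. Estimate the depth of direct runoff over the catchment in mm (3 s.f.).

d ≈ 35.2 mm

Direct runoff: 0.00, 70.54, 215.38, 399.32, 223.56, 125.20, 70.04, 39.28, 22.02, 12.36, 0.00 m³/s; ΣQ_DR = 1178 m³/s.
V = ΣQ_DR · Δt = 1178 × 7200 s = 8.479 × 10^6 m³.
Over A = 241 km², depth = V / A = 35.2 mm.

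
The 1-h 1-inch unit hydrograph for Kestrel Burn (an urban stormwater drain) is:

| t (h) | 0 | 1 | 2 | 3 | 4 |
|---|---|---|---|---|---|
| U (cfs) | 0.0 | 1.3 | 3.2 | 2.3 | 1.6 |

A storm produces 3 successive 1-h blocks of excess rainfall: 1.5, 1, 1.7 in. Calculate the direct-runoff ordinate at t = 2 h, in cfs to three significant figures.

By discrete convolution, Q_j = Σ (P_i / 1 in) · U_{j−i}.
At t = 2 h (j=2): Q = (1.5/1)·3.2 + (1/1)·1.3 + (1.7/1)·0.0 = 6.10 cfs.

Q ≈ 6.10 cfs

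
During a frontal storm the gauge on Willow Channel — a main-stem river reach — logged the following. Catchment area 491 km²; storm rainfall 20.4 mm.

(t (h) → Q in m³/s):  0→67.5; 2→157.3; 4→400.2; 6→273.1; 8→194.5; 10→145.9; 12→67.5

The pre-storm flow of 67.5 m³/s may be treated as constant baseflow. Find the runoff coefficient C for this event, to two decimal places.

ΣQ_DR = 833.5 m³/s; V = ΣQ_DR·Δt = 6.001 × 10^6 m³.
Runoff depth d = V / A = 12.22 mm.
C = d / P = 12.22 / 20.4 = 0.60.

C ≈ 0.60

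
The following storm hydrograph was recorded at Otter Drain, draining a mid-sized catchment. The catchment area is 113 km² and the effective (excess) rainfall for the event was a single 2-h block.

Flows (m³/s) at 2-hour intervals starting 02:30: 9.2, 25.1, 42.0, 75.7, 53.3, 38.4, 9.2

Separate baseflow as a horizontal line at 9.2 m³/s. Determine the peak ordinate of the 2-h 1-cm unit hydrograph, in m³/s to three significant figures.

U_p ≈ 55.4 m³/s

Direct runoff: 0.0, 15.9, 32.8, 66.5, 44.1, 29.2, 0.0 m³/s; ΣQ_DR = 188.5 m³/s, peak = 66.5 m³/s.
Runoff depth d = ΣQ_DR·Δt / A = 188.5 × 7200 / (113 km²) = 12.01 mm.
The 1-cm UH is the DRH scaled by (10 mm)/d, so U_p = 66.5 × 10/12.01 = 55.4 m³/s.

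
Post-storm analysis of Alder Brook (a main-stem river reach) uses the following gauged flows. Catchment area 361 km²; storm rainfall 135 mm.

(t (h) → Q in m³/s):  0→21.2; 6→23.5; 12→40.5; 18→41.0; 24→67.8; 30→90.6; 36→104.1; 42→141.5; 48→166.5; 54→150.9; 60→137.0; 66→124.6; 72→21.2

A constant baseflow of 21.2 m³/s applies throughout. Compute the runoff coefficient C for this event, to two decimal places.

C ≈ 0.38

ΣQ_DR = 854.8 m³/s; V = ΣQ_DR·Δt = 1.846 × 10^7 m³.
Runoff depth d = V / A = 51.15 mm.
C = d / P = 51.15 / 135 = 0.38.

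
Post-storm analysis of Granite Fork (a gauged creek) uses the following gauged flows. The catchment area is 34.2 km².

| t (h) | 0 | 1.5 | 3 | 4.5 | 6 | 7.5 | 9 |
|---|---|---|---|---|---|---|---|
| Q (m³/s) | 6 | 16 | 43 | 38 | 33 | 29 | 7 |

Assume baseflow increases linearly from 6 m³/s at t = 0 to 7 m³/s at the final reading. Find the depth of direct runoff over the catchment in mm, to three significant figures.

d ≈ 20.0 mm

Direct runoff: 0.00, 9.83, 36.67, 31.50, 26.33, 22.17, 0.00 m³/s; ΣQ_DR = 126.5 m³/s.
V = ΣQ_DR · Δt = 126.5 × 5400 s = 6.831 × 10^5 m³.
Over A = 34.2 km², depth = V / A = 20.0 mm.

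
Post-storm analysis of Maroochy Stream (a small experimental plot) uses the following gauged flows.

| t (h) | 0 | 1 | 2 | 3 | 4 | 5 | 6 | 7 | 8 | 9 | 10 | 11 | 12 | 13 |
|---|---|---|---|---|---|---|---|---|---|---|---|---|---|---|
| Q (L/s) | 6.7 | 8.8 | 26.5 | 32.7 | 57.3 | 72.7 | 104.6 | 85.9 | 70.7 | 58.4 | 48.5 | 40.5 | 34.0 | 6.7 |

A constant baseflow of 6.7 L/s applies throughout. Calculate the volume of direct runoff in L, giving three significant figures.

V ≈ 2.02 × 10^6 L

Direct-runoff ordinates (Q − Q_b): 0.0, 2.1, 19.8, 26.0, 50.6, 66.0, 97.9, 79.2, 64.0, 51.7, 41.8, 33.8, 27.3, 0.0 L/s.
ΣQ_DR = 560.2 L/s.
With Δt = 1 h = 3600 s, V = ΣQ_DR · Δt = 560.2 × 3600 = 2.02 × 10^6 L.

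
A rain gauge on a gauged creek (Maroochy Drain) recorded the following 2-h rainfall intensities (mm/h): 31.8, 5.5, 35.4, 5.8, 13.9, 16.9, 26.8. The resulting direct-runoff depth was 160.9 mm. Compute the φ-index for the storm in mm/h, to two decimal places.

φ ≈ 8.87 mm/h

Only the 5 blocks with intensity above φ contribute runoff: 31.8, 35.4, 13.9, 16.9, 26.8 mm/h.
Σ(I−φ)·Δt = d  ⇒  (31.8+35.4+13.9+16.9+26.8 − 5φ)·2 = 160.9
φ = (124.8 − 160.9/2) / 5 = 8.87 mm/h.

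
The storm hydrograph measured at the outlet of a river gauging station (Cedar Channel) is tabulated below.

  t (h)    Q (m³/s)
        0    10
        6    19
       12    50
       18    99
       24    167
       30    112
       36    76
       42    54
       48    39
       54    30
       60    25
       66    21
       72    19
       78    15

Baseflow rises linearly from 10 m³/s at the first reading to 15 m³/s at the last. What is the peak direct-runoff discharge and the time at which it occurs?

Subtracting baseflow gives direct-runoff ordinates: 0.00, 8.62, 39.23, 87.85, 155.46, 100.08, 63.69, 41.31, 25.92, 16.54, 11.15, 6.77, 4.38, 0.00 m³/s.
The maximum is 155.46 m³/s, occurring at the reading for t = 24 h.

Q_p = 155.46 m³/s at t = 24 h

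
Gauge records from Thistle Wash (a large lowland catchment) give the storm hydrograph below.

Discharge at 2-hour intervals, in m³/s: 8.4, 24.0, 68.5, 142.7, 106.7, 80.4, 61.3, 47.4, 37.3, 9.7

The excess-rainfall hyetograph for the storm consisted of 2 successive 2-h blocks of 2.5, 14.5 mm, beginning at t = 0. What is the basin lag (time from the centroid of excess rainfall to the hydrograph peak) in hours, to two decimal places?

Centroid of excess rainfall: t_c = Σ P_i·t̄_i / ΣP_i = 2.7059 h (block centres at 1, 3 h).
Hydrograph peak occurs at t = 6 h, so basin lag t_L = 6 − 2.7059 = 3.29 h.

t_L ≈ 3.29 h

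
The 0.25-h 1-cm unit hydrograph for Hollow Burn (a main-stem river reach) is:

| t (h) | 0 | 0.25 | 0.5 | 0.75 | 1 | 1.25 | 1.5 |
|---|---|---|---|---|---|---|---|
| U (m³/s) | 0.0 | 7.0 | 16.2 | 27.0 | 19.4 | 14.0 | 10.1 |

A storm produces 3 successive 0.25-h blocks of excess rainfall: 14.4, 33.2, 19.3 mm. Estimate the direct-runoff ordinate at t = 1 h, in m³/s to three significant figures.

By discrete convolution, Q_j = Σ (P_i / 10 mm) · U_{j−i}.
At t = 1 h (j=4): Q = (14.4/10)·19.4 + (33.2/10)·27.0 + (19.3/10)·16.2 = 149 m³/s.

Q ≈ 149 m³/s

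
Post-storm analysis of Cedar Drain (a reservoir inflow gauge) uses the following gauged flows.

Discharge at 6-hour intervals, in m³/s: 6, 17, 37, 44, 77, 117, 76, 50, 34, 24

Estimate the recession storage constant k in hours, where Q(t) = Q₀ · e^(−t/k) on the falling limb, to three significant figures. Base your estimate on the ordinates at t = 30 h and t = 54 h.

k ≈ 15.2 h

On the falling limb, Q drops from 117 to 24 m³/s between t = 30 h and t = 54 h (Δt = 24 h).
k = −Δt / ln(Q₂/Q₁) = −24 / ln(24/117) = 15.2 h.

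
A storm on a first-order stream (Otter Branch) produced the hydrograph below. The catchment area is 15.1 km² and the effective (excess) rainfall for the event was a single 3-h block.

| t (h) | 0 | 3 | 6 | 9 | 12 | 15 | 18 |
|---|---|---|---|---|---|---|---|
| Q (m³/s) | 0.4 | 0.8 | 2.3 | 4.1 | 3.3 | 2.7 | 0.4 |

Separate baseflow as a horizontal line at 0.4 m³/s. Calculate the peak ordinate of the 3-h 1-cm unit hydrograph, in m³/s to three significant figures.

U_p ≈ 4.62 m³/s

Direct runoff: 0.0, 0.4, 1.9, 3.7, 2.9, 2.3, 0.0 m³/s; ΣQ_DR = 11.20 m³/s, peak = 3.7 m³/s.
Runoff depth d = ΣQ_DR·Δt / A = 11.20 × 10800 / (15.1 km²) = 8.011 mm.
The 1-cm UH is the DRH scaled by (10 mm)/d, so U_p = 3.7 × 10/8.011 = 4.62 m³/s.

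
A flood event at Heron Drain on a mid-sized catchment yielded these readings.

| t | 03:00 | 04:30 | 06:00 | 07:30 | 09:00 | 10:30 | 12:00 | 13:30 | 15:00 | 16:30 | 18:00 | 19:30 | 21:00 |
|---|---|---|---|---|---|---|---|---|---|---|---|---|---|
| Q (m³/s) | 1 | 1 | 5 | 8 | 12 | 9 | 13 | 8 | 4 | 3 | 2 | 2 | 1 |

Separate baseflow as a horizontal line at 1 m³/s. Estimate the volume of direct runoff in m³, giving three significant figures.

V ≈ 3.02 × 10^5 m³

Direct-runoff ordinates (Q − Q_b): 0.0, 0.0, 4.0, 7.0, 11.0, 8.0, 12.0, 7.0, 3.0, 2.0, 1.0, 1.0, 0.0 m³/s.
ΣQ_DR = 56.00 m³/s.
With Δt = 1.5 h = 5400 s, V = ΣQ_DR · Δt = 56.00 × 5400 = 3.02 × 10^5 m³.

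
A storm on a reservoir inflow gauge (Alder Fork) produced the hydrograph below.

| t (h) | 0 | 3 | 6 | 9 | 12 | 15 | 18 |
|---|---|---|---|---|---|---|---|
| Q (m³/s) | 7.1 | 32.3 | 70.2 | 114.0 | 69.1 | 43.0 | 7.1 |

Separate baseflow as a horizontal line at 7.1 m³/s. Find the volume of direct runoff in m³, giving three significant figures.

V ≈ 3.17 × 10^6 m³

Direct-runoff ordinates (Q − Q_b): 0.0, 25.2, 63.1, 106.9, 62.0, 35.9, 0.0 m³/s.
ΣQ_DR = 293.1 m³/s.
With Δt = 3 h = 10800 s, V = ΣQ_DR · Δt = 293.1 × 10800 = 3.17 × 10^6 m³.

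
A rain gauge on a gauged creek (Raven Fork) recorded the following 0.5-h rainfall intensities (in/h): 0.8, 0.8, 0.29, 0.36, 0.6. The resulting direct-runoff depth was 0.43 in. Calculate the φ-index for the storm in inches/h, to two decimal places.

φ ≈ 0.45 in/h

Only the 3 blocks with intensity above φ contribute runoff: 0.8, 0.8, 0.6 in/h.
Σ(I−φ)·Δt = d  ⇒  (0.8+0.8+0.6 − 3φ)·0.5 = 0.43
φ = (2.200 − 0.43/0.5) / 3 = 0.45 in/h.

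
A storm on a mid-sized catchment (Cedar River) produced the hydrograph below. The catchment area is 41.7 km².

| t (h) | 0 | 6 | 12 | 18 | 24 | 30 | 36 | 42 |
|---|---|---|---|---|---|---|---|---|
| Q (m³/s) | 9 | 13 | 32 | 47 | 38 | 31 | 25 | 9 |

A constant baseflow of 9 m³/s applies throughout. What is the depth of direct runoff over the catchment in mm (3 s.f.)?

Direct runoff: 0.0, 4.0, 23.0, 38.0, 29.0, 22.0, 16.0, 0.0 m³/s; ΣQ_DR = 132.0 m³/s.
V = ΣQ_DR · Δt = 132.0 × 21600 s = 2.851 × 10^6 m³.
Over A = 41.7 km², depth = V / A = 68.4 mm.

d ≈ 68.4 mm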